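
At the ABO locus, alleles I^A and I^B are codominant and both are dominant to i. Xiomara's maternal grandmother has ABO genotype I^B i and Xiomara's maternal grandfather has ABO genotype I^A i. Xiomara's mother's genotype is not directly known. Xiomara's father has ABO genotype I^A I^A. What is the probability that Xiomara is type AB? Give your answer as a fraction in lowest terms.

Xiomara's mother's ABO genotype from I^B i × I^A i: 1/4 I^A I^B, 1/4 I^A i, 1/4 I^B i, 1/4 i i.
Crossing each possibility with the father I^A I^A and summing P(type AB): 1/4·1/2 + 1/4·0 + 1/4·1/2 + 1/4·0 = 1/4.

1/4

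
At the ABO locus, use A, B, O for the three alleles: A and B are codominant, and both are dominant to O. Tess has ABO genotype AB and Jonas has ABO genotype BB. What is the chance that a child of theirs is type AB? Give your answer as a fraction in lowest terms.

1/2

ABO cross AB × BB → offspring phenotypes: 1/2 B, 1/2 AB.
So P(type AB) = 1/2.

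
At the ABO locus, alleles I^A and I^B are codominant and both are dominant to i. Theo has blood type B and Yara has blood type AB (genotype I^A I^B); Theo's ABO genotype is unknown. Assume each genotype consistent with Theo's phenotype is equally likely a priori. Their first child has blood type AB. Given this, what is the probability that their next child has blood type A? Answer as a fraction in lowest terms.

Possible genotypes: Theo ∈ {I^B I^B, I^B i}; Yara ∈ {I^A I^B}.
Weight each parental genotype pair by prior × P(type-AB child):
  I^B I^B × I^A I^B: posterior weight 2/3; P(next child type A) = 0.
  I^B i × I^A I^B: posterior weight 1/3; P(next child type A) = 1/4.
Weighted sum = 1/12.

1/12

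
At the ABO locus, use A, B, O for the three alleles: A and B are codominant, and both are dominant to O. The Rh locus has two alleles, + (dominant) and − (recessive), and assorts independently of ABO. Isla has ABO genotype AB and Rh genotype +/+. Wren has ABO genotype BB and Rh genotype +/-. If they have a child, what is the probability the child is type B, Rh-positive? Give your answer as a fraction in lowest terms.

ABO cross AB × BB → offspring phenotypes: 1/2 B, 1/2 AB.
Rh cross +/+ × +/- → 1 Rh+.
Independent loci: P(type B, Rh-positive) = 1/2 × 1 = 1/2.

1/2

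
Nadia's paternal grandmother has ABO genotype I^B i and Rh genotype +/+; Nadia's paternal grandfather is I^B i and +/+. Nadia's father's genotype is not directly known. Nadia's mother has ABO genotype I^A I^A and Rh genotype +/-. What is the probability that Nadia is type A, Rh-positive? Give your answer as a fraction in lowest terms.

Nadia's father's ABO genotype from I^B i × I^B i: 1/4 I^B I^B, 1/2 I^B i, 1/4 i i.
Crossing each possibility with the mother I^A I^A and summing P(type A): 1/4·0 + 1/2·1/2 + 1/4·1 = 1/2.
Similarly for Rh via the father's Rh distribution: P(Rh+) = 1.
Independent loci: 1/2 × 1 = 1/2.

1/2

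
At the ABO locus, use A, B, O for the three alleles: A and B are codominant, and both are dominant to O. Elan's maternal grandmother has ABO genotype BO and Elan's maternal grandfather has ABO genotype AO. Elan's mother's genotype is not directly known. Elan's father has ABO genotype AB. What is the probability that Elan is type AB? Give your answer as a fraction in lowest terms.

Elan's mother's ABO genotype from BO × AO: 1/4 AB, 1/4 AO, 1/4 BO, 1/4 OO.
Crossing each possibility with the father AB and summing P(type AB): 1/4·1/2 + 1/4·1/4 + 1/4·1/4 + 1/4·0 = 1/4.

1/4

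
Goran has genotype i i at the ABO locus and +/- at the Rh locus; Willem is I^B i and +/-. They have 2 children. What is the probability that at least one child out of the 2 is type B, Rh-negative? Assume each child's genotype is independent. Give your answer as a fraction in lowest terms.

15/64

ABO cross i i × I^B i → 1/2 O, 1/2 B.
Rh cross +/- × +/- → 3/4 Rh+, 1/4 Rh-; so P(type B, Rh-negative) = 1/2 × 1/4 = 1/8 per child.
P(none) = (7/8)^2 = 49/64; P(at least one) = 1 − 49/64 = 15/64.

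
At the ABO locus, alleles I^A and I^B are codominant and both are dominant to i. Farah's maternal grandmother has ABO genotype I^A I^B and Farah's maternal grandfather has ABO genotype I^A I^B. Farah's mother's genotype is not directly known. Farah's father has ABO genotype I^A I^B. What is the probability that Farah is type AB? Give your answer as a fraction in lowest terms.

1/2

Farah's mother's ABO genotype from I^A I^B × I^A I^B: 1/4 I^A I^A, 1/2 I^A I^B, 1/4 I^B I^B.
Crossing each possibility with the father I^A I^B and summing P(type AB): 1/4·1/2 + 1/2·1/2 + 1/4·1/2 = 1/2.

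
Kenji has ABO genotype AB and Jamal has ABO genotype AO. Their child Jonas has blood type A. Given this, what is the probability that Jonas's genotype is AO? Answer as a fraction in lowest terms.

Cross AB × AO → 1/4 AA, 1/4 AB, 1/4 AO, 1/4 BO.
Type-A genotypes among offspring: AA (1/4), AO (1/4); total 1/2.
P(AO | type A) = (1/4) / (1/2) = 1/2.

1/2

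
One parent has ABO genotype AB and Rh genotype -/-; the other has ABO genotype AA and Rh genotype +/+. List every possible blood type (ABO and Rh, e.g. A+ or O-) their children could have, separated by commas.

Gametes from AB × AA give offspring ABO genotypes AA, AB, i.e. phenotypes A, AB.
Rh cross -/- × +/+ → phenotypes Rh+.
Combining independently: A+, AB+.

A+, AB+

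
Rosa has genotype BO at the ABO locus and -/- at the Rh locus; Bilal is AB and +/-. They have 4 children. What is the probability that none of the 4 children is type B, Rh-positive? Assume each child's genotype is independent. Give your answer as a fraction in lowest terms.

81/256

ABO cross BO × AB → 1/4 A, 1/2 B, 1/4 AB.
Rh cross -/- × +/- → 1/2 Rh+, 1/2 Rh-; so P(type B, Rh-positive) = 1/2 × 1/2 = 1/4 per child.
P(not type B, Rh-positive) = 3/4 for one child; (3/4)^4 = 81/256.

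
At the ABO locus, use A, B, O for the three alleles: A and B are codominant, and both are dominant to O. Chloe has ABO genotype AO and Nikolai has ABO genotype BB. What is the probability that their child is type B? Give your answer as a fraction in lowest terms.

ABO cross AO × BB → offspring phenotypes: 1/2 B, 1/2 AB.
So P(type B) = 1/2.

1/2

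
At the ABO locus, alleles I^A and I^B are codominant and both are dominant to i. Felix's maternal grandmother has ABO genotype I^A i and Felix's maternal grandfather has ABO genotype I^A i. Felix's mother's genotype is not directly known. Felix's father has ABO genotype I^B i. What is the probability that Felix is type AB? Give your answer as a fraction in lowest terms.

1/4

Felix's mother's ABO genotype from I^A i × I^A i: 1/4 I^A I^A, 1/2 I^A i, 1/4 i i.
Crossing each possibility with the father I^B i and summing P(type AB): 1/4·1/2 + 1/2·1/4 + 1/4·0 = 1/4.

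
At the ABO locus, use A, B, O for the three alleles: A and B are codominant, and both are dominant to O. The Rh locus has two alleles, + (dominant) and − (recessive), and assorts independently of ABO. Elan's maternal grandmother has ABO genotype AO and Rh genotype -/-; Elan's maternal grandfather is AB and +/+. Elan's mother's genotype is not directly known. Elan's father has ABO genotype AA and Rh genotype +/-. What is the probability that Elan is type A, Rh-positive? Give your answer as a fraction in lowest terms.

9/16

Elan's mother's ABO genotype from AO × AB: 1/4 AA, 1/4 AB, 1/4 AO, 1/4 BO.
Crossing each possibility with the father AA and summing P(type A): 1/4·1 + 1/4·1/2 + 1/4·1 + 1/4·1/2 = 3/4.
Similarly for Rh via the mother's Rh distribution: P(Rh+) = 3/4.
Independent loci: 3/4 × 3/4 = 9/16.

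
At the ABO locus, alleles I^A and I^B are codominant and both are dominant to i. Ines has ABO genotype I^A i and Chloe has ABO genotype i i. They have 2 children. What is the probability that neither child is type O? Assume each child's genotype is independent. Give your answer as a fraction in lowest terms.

1/4

ABO cross I^A i × i i → 1/2 O, 1/2 A.
So P(type O) = 1/2 per child.
P(not type O) = 1/2 for one child; (1/2)^2 = 1/4.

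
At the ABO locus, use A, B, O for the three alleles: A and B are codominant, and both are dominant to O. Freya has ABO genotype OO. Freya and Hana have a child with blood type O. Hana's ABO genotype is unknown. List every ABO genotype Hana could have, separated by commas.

For each candidate genotype of Hana, check whether crossing it with OO can produce every observed child phenotype.
  AA → possible child types {A} ✗
  AB → possible child types {A, B} ✗
  AO → possible child types {O, A} ✓
  BB → possible child types {B} ✗
  BO → possible child types {O, B} ✓
  OO → possible child types {O} ✓

AO, BO, OO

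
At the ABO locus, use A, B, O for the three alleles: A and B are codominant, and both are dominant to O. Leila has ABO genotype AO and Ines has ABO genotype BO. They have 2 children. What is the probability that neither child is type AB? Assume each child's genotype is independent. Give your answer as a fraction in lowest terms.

ABO cross AO × BO → 1/4 O, 1/4 A, 1/4 B, 1/4 AB.
So P(type AB) = 1/4 per child.
P(not type AB) = 3/4 for one child; (3/4)^2 = 9/16.

9/16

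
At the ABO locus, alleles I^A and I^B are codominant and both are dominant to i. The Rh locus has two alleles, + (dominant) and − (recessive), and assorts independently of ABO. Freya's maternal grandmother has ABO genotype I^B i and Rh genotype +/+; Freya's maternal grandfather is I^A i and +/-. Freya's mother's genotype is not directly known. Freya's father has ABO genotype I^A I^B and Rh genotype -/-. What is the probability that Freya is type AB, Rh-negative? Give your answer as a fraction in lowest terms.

1/16

Freya's mother's ABO genotype from I^B i × I^A i: 1/4 I^A I^B, 1/4 I^A i, 1/4 I^B i, 1/4 i i.
Crossing each possibility with the father I^A I^B and summing P(type AB): 1/4·1/2 + 1/4·1/4 + 1/4·1/4 + 1/4·0 = 1/4.
Similarly for Rh via the mother's Rh distribution: P(Rh-) = 1/4.
Independent loci: 1/4 × 1/4 = 1/16.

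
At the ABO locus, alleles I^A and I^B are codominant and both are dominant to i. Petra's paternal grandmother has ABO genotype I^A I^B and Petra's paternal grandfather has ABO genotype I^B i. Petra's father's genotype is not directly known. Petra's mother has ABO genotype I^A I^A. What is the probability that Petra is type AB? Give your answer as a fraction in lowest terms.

1/2

Petra's father's ABO genotype from I^A I^B × I^B i: 1/4 I^A I^B, 1/4 I^A i, 1/4 I^B I^B, 1/4 I^B i.
Crossing each possibility with the mother I^A I^A and summing P(type AB): 1/4·1/2 + 1/4·0 + 1/4·1 + 1/4·1/2 = 1/2.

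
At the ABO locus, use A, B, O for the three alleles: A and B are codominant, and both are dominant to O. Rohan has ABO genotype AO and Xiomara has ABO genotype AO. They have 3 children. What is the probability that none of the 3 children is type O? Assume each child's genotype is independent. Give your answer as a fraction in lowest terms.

27/64

ABO cross AO × AO → 1/4 O, 3/4 A.
So P(type O) = 1/4 per child.
P(not type O) = 3/4 for one child; (3/4)^3 = 27/64.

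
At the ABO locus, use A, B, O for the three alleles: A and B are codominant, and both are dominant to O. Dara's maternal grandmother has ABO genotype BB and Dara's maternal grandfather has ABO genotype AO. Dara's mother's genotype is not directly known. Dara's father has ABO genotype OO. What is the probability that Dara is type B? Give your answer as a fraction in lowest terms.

Dara's mother's ABO genotype from BB × AO: 1/2 AB, 1/2 BO.
Crossing each possibility with the father OO and summing P(type B): 1/2·1/2 + 1/2·1/2 = 1/2.

1/2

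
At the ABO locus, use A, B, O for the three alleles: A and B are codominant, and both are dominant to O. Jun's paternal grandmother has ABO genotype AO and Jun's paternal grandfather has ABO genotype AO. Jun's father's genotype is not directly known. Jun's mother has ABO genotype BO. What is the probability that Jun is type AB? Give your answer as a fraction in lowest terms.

1/4

Jun's father's ABO genotype from AO × AO: 1/4 AA, 1/2 AO, 1/4 OO.
Crossing each possibility with the mother BO and summing P(type AB): 1/4·1/2 + 1/2·1/4 + 1/4·0 = 1/4.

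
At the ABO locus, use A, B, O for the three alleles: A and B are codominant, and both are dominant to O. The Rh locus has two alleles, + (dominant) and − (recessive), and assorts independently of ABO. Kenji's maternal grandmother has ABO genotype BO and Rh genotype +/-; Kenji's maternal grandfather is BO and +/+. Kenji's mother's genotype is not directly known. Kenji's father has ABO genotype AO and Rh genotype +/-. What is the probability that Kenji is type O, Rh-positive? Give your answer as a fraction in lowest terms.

Kenji's mother's ABO genotype from BO × BO: 1/4 BB, 1/2 BO, 1/4 OO.
Crossing each possibility with the father AO and summing P(type O): 1/4·0 + 1/2·1/4 + 1/4·1/2 = 1/4.
Similarly for Rh via the mother's Rh distribution: P(Rh+) = 7/8.
Independent loci: 1/4 × 7/8 = 7/32.

7/32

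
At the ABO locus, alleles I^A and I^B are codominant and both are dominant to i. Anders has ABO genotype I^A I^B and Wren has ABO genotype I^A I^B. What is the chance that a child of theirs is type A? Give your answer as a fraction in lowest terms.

1/4

ABO cross I^A I^B × I^A I^B → offspring phenotypes: 1/4 A, 1/4 B, 1/2 AB.
So P(type A) = 1/4.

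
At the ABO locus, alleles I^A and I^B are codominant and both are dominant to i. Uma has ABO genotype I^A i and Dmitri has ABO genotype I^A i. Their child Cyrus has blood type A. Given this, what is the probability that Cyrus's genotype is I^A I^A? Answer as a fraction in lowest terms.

1/3

Cross I^A i × I^A i → 1/4 I^A I^A, 1/2 I^A i, 1/4 i i.
Type-A genotypes among offspring: I^A I^A (1/4), I^A i (1/2); total 3/4.
P(I^A I^A | type A) = (1/4) / (3/4) = 1/3.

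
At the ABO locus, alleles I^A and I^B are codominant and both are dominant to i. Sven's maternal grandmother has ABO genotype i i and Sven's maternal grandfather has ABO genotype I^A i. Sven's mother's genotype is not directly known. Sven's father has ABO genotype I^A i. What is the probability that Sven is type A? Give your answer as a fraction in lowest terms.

Sven's mother's ABO genotype from i i × I^A i: 1/2 I^A i, 1/2 i i.
Crossing each possibility with the father I^A i and summing P(type A): 1/2·3/4 + 1/2·1/2 = 5/8.

5/8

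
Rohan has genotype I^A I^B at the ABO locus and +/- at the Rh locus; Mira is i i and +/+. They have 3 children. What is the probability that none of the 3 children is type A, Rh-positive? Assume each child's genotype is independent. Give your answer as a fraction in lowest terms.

1/8

ABO cross I^A I^B × i i → 1/2 A, 1/2 B.
Rh cross +/- × +/+ → 1 Rh+; so P(type A, Rh-positive) = 1/2 × 1 = 1/2 per child.
P(not type A, Rh-positive) = 1/2 for one child; (1/2)^3 = 1/8.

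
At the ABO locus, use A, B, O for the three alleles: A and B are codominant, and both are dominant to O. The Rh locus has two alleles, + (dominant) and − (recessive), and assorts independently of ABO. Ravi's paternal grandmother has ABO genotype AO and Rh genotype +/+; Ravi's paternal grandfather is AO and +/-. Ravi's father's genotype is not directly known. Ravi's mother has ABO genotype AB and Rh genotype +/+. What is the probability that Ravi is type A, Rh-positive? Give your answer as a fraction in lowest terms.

Ravi's father's ABO genotype from AO × AO: 1/4 AA, 1/2 AO, 1/4 OO.
Crossing each possibility with the mother AB and summing P(type A): 1/4·1/2 + 1/2·1/2 + 1/4·1/2 = 1/2.
Similarly for Rh via the father's Rh distribution: P(Rh+) = 1.
Independent loci: 1/2 × 1 = 1/2.

1/2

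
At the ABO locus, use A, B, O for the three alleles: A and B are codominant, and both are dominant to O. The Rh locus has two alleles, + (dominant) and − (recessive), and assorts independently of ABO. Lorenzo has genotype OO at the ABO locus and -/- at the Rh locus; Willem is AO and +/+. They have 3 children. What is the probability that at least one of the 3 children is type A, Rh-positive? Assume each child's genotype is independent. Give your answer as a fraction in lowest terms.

7/8

ABO cross OO × AO → 1/2 O, 1/2 A.
Rh cross -/- × +/+ → 1 Rh+; so P(type A, Rh-positive) = 1/2 × 1 = 1/2 per child.
P(none) = (1/2)^3 = 1/8; P(at least one) = 1 − 1/8 = 7/8.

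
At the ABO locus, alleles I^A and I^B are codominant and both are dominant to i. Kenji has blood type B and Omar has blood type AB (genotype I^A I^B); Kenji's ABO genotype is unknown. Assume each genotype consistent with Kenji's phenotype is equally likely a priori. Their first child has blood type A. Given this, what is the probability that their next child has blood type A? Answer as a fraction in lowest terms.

1/4

Possible genotypes: Kenji ∈ {I^B I^B, I^B i}; Omar ∈ {I^A I^B}.
Weight each parental genotype pair by prior × P(type-A child):
  I^B i × I^A I^B: posterior weight 1; P(next child type A) = 1/4.
Weighted sum = 1/4.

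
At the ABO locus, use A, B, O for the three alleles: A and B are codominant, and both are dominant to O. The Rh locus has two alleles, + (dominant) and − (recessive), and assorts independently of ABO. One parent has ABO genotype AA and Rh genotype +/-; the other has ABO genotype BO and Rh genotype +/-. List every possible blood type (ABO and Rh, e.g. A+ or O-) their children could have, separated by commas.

Gametes from AA × BO give offspring ABO genotypes AB, AO, i.e. phenotypes A, AB.
Rh cross +/- × +/- → phenotypes Rh+, Rh-.
Combining independently: A+, A-, AB+, AB-.

A+, A-, AB+, AB-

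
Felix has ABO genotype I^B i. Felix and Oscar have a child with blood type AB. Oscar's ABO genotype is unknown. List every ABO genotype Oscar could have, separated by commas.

For each candidate genotype of Oscar, check whether crossing it with I^B i can produce every observed child phenotype.
  I^A I^A → possible child types {A, AB} ✓
  I^A I^B → possible child types {A, B, AB} ✓
  I^A i → possible child types {O, A, B, AB} ✓
  I^B I^B → possible child types {B} ✗
  I^B i → possible child types {O, B} ✗
  i i → possible child types {O, B} ✗

I^A I^A, I^A I^B, I^A i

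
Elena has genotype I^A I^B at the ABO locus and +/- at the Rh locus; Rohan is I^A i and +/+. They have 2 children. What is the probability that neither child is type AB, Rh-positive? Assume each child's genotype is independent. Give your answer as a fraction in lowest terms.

9/16

ABO cross I^A I^B × I^A i → 1/2 A, 1/4 B, 1/4 AB.
Rh cross +/- × +/+ → 1 Rh+; so P(type AB, Rh-positive) = 1/4 × 1 = 1/4 per child.
P(not type AB, Rh-positive) = 3/4 for one child; (3/4)^2 = 9/16.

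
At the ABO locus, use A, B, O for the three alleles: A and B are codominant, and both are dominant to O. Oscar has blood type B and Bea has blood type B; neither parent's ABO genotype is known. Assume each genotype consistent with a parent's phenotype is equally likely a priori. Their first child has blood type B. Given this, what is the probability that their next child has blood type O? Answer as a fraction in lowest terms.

Possible genotypes: Oscar ∈ {BB, BO}; Bea ∈ {BB, BO}.
Weight each parental genotype pair by prior × P(type-B child):
  BB × BB: posterior weight 4/15; P(next child type O) = 0.
  BB × BO: posterior weight 4/15; P(next child type O) = 0.
  BO × BB: posterior weight 4/15; P(next child type O) = 0.
  BO × BO: posterior weight 1/5; P(next child type O) = 1/4.
Weighted sum = 1/20.

1/20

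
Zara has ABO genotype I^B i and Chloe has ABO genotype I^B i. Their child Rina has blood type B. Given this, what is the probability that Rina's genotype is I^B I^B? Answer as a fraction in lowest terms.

1/3

Cross I^B i × I^B i → 1/4 I^B I^B, 1/2 I^B i, 1/4 i i.
Type-B genotypes among offspring: I^B I^B (1/4), I^B i (1/2); total 3/4.
P(I^B I^B | type B) = (1/4) / (3/4) = 1/3.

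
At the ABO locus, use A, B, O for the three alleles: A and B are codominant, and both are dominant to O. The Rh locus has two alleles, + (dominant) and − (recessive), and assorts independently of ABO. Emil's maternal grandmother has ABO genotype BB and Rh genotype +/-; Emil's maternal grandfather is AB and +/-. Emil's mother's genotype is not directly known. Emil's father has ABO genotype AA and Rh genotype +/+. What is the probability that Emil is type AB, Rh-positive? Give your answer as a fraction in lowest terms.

Emil's mother's ABO genotype from BB × AB: 1/2 AB, 1/2 BB.
Crossing each possibility with the father AA and summing P(type AB): 1/2·1/2 + 1/2·1 = 3/4.
Similarly for Rh via the mother's Rh distribution: P(Rh+) = 1.
Independent loci: 3/4 × 1 = 3/4.

3/4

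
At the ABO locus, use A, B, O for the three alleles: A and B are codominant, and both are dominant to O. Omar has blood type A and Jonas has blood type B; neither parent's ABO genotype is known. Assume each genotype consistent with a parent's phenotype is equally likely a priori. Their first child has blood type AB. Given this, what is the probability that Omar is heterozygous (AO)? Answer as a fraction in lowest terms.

Possible genotypes: Omar ∈ {AA, AO}; Jonas ∈ {BB, BO}.
Weight each parental genotype pair by prior × P(type-AB child):
  AA × BB: posterior weight 4/9.
  AA × BO: posterior weight 2/9.
  AO × BB: posterior weight 2/9.
  AO × BO: posterior weight 1/9.
Sum the posterior weight over pairs where Omar is AO: 1/3.

1/3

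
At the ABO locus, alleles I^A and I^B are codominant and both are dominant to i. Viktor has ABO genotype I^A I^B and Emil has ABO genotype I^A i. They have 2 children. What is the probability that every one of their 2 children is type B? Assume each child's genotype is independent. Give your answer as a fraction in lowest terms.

1/16

ABO cross I^A I^B × I^A i → 1/2 A, 1/4 B, 1/4 AB.
So P(type B) = 1/4 per child.
All 2 independent: (1/4)^2 = 1/16.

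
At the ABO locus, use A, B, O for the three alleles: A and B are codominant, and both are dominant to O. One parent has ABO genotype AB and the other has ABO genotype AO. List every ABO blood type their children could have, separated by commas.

Gametes from AB × AO give offspring ABO genotypes AA, AB, AO, BO, i.e. phenotypes A, B, AB.

A, B, AB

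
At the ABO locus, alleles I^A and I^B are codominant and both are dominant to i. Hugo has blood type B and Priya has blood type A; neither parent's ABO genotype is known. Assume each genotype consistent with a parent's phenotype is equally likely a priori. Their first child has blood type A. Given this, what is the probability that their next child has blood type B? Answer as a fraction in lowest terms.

1/12

Possible genotypes: Hugo ∈ {I^B I^B, I^B i}; Priya ∈ {I^A I^A, I^A i}.
Weight each parental genotype pair by prior × P(type-A child):
  I^B i × I^A I^A: posterior weight 2/3; P(next child type B) = 0.
  I^B i × I^A i: posterior weight 1/3; P(next child type B) = 1/4.
Weighted sum = 1/12.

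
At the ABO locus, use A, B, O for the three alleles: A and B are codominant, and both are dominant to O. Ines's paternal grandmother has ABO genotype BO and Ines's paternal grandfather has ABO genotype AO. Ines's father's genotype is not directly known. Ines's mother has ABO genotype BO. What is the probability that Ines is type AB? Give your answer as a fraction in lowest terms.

1/8

Ines's father's ABO genotype from BO × AO: 1/4 AB, 1/4 AO, 1/4 BO, 1/4 OO.
Crossing each possibility with the mother BO and summing P(type AB): 1/4·1/4 + 1/4·1/4 + 1/4·0 + 1/4·0 = 1/8.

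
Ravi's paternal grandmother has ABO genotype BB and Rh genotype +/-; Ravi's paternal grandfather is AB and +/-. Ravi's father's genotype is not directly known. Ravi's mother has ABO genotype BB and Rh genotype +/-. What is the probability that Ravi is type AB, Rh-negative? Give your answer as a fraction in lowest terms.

Ravi's father's ABO genotype from BB × AB: 1/2 AB, 1/2 BB.
Crossing each possibility with the mother BB and summing P(type AB): 1/2·1/2 + 1/2·0 = 1/4.
Similarly for Rh via the father's Rh distribution: P(Rh-) = 1/4.
Independent loci: 1/4 × 1/4 = 1/16.

1/16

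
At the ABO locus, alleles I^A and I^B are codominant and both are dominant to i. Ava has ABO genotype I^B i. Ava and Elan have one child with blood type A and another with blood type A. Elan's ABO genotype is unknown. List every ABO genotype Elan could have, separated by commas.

I^A I^A, I^A I^B, I^A i

For each candidate genotype of Elan, check whether crossing it with I^B i can produce every observed child phenotype.
  I^A I^A → possible child types {A, AB} ✓
  I^A I^B → possible child types {A, B, AB} ✓
  I^A i → possible child types {O, A, B, AB} ✓
  I^B I^B → possible child types {B} ✗
  I^B i → possible child types {O, B} ✗
  i i → possible child types {O, B} ✗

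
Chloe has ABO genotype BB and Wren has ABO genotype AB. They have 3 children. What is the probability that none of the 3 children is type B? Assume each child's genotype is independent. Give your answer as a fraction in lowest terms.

ABO cross BB × AB → 1/2 B, 1/2 AB.
So P(type B) = 1/2 per child.
P(not type B) = 1/2 for one child; (1/2)^3 = 1/8.

1/8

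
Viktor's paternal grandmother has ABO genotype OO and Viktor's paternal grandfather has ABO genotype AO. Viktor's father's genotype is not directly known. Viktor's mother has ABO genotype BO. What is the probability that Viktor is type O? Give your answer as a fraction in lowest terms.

Viktor's father's ABO genotype from OO × AO: 1/2 AO, 1/2 OO.
Crossing each possibility with the mother BO and summing P(type O): 1/2·1/4 + 1/2·1/2 = 3/8.

3/8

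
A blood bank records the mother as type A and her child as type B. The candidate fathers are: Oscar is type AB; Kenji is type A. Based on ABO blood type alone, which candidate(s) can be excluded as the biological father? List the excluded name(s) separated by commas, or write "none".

Kenji

A candidate is excluded only if no genotype consistent with his phenotype could produce a type B child with a type A mother.
Kenji (type A): no genotype consistent with that phenotype can produce a type-B child with a type-A mother.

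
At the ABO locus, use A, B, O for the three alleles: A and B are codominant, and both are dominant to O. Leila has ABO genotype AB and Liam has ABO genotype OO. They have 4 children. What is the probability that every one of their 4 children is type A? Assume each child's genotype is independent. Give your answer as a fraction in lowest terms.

ABO cross AB × OO → 1/2 A, 1/2 B.
So P(type A) = 1/2 per child.
All 4 independent: (1/2)^4 = 1/16.

1/16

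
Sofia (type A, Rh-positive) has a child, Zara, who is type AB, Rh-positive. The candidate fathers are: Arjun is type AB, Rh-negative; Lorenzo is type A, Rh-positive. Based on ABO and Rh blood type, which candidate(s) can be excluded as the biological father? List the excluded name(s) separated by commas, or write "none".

Lorenzo

A candidate is excluded only if no genotype consistent with his phenotype could produce a type AB, Rh-positive child with a type A, Rh-positive mother.
Lorenzo (type A, Rh+): no genotype consistent with that phenotype can produce a type-AB Rh+ child with a type-A mother.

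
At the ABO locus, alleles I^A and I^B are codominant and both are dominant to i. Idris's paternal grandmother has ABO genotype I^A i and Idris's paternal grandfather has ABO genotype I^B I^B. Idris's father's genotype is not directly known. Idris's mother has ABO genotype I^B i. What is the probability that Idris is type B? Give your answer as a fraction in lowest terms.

5/8

Idris's father's ABO genotype from I^A i × I^B I^B: 1/2 I^A I^B, 1/2 I^B i.
Crossing each possibility with the mother I^B i and summing P(type B): 1/2·1/2 + 1/2·3/4 = 5/8.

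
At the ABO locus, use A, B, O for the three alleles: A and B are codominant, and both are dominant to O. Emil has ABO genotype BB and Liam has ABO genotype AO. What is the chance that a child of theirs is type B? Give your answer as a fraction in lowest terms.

ABO cross BB × AO → offspring phenotypes: 1/2 B, 1/2 AB.
So P(type B) = 1/2.

1/2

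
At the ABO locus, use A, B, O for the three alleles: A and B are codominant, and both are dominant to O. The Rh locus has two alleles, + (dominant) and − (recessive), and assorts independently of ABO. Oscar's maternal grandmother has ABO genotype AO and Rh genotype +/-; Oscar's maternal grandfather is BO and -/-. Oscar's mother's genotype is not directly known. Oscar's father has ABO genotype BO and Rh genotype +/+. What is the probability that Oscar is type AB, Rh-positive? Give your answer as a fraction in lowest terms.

Oscar's mother's ABO genotype from AO × BO: 1/4 AB, 1/4 AO, 1/4 BO, 1/4 OO.
Crossing each possibility with the father BO and summing P(type AB): 1/4·1/4 + 1/4·1/4 + 1/4·0 + 1/4·0 = 1/8.
Similarly for Rh via the mother's Rh distribution: P(Rh+) = 1.
Independent loci: 1/8 × 1 = 1/8.

1/8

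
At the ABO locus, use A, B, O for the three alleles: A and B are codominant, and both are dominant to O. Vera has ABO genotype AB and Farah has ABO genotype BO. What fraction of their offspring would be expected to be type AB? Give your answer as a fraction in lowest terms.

ABO cross AB × BO → offspring phenotypes: 1/4 A, 1/2 B, 1/4 AB.
So P(type AB) = 1/4.

1/4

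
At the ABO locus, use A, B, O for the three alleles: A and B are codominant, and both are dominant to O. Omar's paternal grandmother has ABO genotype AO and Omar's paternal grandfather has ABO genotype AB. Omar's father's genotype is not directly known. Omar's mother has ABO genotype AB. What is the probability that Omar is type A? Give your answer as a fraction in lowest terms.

Omar's father's ABO genotype from AO × AB: 1/4 AA, 1/4 AB, 1/4 AO, 1/4 BO.
Crossing each possibility with the mother AB and summing P(type A): 1/4·1/2 + 1/4·1/4 + 1/4·1/2 + 1/4·1/4 = 3/8.

3/8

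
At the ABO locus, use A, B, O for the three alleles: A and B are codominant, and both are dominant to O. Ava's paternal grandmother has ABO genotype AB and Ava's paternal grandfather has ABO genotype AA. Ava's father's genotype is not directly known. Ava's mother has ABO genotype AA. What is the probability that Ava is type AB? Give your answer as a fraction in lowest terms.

Ava's father's ABO genotype from AB × AA: 1/2 AA, 1/2 AB.
Crossing each possibility with the mother AA and summing P(type AB): 1/2·0 + 1/2·1/2 = 1/4.

1/4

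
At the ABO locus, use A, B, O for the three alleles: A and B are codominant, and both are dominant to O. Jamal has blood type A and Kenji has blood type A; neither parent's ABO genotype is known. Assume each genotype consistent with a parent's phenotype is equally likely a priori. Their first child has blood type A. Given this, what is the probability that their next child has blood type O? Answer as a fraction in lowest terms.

1/20

Possible genotypes: Jamal ∈ {AA, AO}; Kenji ∈ {AA, AO}.
Weight each parental genotype pair by prior × P(type-A child):
  AA × AA: posterior weight 4/15; P(next child type O) = 0.
  AA × AO: posterior weight 4/15; P(next child type O) = 0.
  AO × AA: posterior weight 4/15; P(next child type O) = 0.
  AO × AO: posterior weight 1/5; P(next child type O) = 1/4.
Weighted sum = 1/20.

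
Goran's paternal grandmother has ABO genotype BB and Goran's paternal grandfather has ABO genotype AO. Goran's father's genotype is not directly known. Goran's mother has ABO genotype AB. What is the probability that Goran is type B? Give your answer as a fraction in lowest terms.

3/8

Goran's father's ABO genotype from BB × AO: 1/2 AB, 1/2 BO.
Crossing each possibility with the mother AB and summing P(type B): 1/2·1/4 + 1/2·1/2 = 3/8.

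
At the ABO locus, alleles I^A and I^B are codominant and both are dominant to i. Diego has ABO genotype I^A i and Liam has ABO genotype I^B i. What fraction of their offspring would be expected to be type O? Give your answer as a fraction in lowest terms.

1/4

ABO cross I^A i × I^B i → offspring phenotypes: 1/4 O, 1/4 A, 1/4 B, 1/4 AB.
So P(type O) = 1/4.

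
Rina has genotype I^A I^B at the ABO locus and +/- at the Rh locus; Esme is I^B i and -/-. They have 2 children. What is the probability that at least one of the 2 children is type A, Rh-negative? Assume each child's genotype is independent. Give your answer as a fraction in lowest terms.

ABO cross I^A I^B × I^B i → 1/4 A, 1/2 B, 1/4 AB.
Rh cross +/- × -/- → 1/2 Rh+, 1/2 Rh-; so P(type A, Rh-negative) = 1/4 × 1/2 = 1/8 per child.
P(none) = (7/8)^2 = 49/64; P(at least one) = 1 − 49/64 = 15/64.

15/64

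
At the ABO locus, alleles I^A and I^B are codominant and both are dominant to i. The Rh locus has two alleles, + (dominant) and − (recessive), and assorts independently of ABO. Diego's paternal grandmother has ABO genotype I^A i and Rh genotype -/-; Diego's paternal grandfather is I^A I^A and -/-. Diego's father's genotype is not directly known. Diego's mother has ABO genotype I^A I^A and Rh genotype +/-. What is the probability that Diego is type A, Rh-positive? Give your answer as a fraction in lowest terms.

1/2

Diego's father's ABO genotype from I^A i × I^A I^A: 1/2 I^A I^A, 1/2 I^A i.
Crossing each possibility with the mother I^A I^A and summing P(type A): 1/2·1 + 1/2·1 = 1.
Similarly for Rh via the father's Rh distribution: P(Rh+) = 1/2.
Independent loci: 1 × 1/2 = 1/2.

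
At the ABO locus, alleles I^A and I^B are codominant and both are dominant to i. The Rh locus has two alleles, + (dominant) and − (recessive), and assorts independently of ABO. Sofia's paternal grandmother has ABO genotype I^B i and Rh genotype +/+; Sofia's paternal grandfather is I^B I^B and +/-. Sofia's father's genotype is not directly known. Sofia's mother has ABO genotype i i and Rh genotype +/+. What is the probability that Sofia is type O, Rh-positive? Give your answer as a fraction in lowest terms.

1/4

Sofia's father's ABO genotype from I^B i × I^B I^B: 1/2 I^B I^B, 1/2 I^B i.
Crossing each possibility with the mother i i and summing P(type O): 1/2·0 + 1/2·1/2 = 1/4.
Similarly for Rh via the father's Rh distribution: P(Rh+) = 1.
Independent loci: 1/4 × 1 = 1/4.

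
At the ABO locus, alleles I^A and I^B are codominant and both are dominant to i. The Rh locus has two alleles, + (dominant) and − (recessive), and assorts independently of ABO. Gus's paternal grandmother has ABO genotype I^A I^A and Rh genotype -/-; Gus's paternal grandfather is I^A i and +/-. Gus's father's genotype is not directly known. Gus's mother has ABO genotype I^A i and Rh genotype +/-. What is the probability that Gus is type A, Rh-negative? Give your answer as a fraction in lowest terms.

Gus's father's ABO genotype from I^A I^A × I^A i: 1/2 I^A I^A, 1/2 I^A i.
Crossing each possibility with the mother I^A i and summing P(type A): 1/2·1 + 1/2·3/4 = 7/8.
Similarly for Rh via the father's Rh distribution: P(Rh-) = 3/8.
Independent loci: 7/8 × 3/8 = 21/64.

21/64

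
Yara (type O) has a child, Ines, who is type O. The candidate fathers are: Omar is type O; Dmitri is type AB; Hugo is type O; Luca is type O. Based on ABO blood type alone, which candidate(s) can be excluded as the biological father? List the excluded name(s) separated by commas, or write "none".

Dmitri

A candidate is excluded only if no genotype consistent with his phenotype could produce a type O child with a type O mother.
Dmitri (type AB): no genotype consistent with that phenotype can produce a type-O child with a type-O mother.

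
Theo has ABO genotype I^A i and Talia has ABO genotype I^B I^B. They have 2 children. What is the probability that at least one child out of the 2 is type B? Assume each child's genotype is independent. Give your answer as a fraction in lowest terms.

3/4

ABO cross I^A i × I^B I^B → 1/2 B, 1/2 AB.
So P(type B) = 1/2 per child.
P(none) = (1/2)^2 = 1/4; P(at least one) = 1 − 1/4 = 3/4.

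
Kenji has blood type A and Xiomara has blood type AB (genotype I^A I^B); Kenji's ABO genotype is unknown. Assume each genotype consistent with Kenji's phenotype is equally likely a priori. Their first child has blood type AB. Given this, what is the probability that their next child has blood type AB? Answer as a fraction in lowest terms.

Possible genotypes: Kenji ∈ {I^A I^A, I^A i}; Xiomara ∈ {I^A I^B}.
Weight each parental genotype pair by prior × P(type-AB child):
  I^A I^A × I^A I^B: posterior weight 2/3; P(next child type AB) = 1/2.
  I^A i × I^A I^B: posterior weight 1/3; P(next child type AB) = 1/4.
Weighted sum = 5/12.

5/12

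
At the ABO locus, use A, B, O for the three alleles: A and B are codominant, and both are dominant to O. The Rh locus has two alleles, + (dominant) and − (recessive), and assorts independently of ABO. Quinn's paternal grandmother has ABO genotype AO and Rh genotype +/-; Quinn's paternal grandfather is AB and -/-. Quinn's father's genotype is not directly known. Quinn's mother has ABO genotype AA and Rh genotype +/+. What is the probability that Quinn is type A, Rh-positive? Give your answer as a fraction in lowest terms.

3/4

Quinn's father's ABO genotype from AO × AB: 1/4 AA, 1/4 AB, 1/4 AO, 1/4 BO.
Crossing each possibility with the mother AA and summing P(type A): 1/4·1 + 1/4·1/2 + 1/4·1 + 1/4·1/2 = 3/4.
Similarly for Rh via the father's Rh distribution: P(Rh+) = 1.
Independent loci: 3/4 × 1 = 3/4.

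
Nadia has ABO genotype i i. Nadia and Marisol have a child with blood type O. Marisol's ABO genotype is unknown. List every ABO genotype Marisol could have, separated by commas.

For each candidate genotype of Marisol, check whether crossing it with i i can produce every observed child phenotype.
  I^A I^A → possible child types {A} ✗
  I^A I^B → possible child types {A, B} ✗
  I^A i → possible child types {O, A} ✓
  I^B I^B → possible child types {B} ✗
  I^B i → possible child types {O, B} ✓
  i i → possible child types {O} ✓

I^A i, I^B i, i i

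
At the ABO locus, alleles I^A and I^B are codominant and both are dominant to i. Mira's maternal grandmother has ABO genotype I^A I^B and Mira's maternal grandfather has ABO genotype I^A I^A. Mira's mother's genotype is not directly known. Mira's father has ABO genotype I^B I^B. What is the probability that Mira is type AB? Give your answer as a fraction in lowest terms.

3/4

Mira's mother's ABO genotype from I^A I^B × I^A I^A: 1/2 I^A I^A, 1/2 I^A I^B.
Crossing each possibility with the father I^B I^B and summing P(type AB): 1/2·1 + 1/2·1/2 = 3/4.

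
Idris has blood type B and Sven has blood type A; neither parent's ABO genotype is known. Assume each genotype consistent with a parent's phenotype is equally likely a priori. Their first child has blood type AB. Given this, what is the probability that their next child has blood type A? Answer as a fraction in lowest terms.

5/36

Possible genotypes: Idris ∈ {I^B I^B, I^B i}; Sven ∈ {I^A I^A, I^A i}.
Weight each parental genotype pair by prior × P(type-AB child):
  I^B I^B × I^A I^A: posterior weight 4/9; P(next child type A) = 0.
  I^B I^B × I^A i: posterior weight 2/9; P(next child type A) = 0.
  I^B i × I^A I^A: posterior weight 2/9; P(next child type A) = 1/2.
  I^B i × I^A i: posterior weight 1/9; P(next child type A) = 1/4.
Weighted sum = 5/36.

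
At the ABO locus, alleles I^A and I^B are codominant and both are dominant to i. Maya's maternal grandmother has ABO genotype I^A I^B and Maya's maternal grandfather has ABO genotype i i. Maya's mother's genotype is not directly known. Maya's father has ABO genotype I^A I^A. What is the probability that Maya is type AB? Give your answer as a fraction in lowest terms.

1/4

Maya's mother's ABO genotype from I^A I^B × i i: 1/2 I^A i, 1/2 I^B i.
Crossing each possibility with the father I^A I^A and summing P(type AB): 1/2·0 + 1/2·1/2 = 1/4.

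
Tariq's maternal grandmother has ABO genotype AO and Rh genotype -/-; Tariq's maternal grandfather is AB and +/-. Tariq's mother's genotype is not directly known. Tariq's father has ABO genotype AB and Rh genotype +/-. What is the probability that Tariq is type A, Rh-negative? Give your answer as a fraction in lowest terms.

9/64

Tariq's mother's ABO genotype from AO × AB: 1/4 AA, 1/4 AB, 1/4 AO, 1/4 BO.
Crossing each possibility with the father AB and summing P(type A): 1/4·1/2 + 1/4·1/4 + 1/4·1/2 + 1/4·1/4 = 3/8.
Similarly for Rh via the mother's Rh distribution: P(Rh-) = 3/8.
Independent loci: 3/8 × 3/8 = 9/64.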